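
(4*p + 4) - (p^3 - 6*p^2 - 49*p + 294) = -p^3 + 6*p^2 + 53*p - 290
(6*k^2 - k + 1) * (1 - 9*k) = -54*k^3 + 15*k^2 - 10*k + 1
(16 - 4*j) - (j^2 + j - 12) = -j^2 - 5*j + 28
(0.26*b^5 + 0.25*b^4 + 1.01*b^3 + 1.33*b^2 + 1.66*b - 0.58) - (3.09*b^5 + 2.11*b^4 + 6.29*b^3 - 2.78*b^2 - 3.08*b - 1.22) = -2.83*b^5 - 1.86*b^4 - 5.28*b^3 + 4.11*b^2 + 4.74*b + 0.64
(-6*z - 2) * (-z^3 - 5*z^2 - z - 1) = 6*z^4 + 32*z^3 + 16*z^2 + 8*z + 2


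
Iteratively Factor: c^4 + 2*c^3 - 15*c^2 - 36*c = (c - 4)*(c^3 + 6*c^2 + 9*c) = c*(c - 4)*(c^2 + 6*c + 9) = c*(c - 4)*(c + 3)*(c + 3)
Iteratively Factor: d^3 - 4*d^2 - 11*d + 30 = (d + 3)*(d^2 - 7*d + 10) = (d - 2)*(d + 3)*(d - 5)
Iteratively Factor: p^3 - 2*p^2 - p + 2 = (p - 1)*(p^2 - p - 2) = (p - 1)*(p + 1)*(p - 2)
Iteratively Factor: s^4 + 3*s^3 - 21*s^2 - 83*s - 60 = (s + 3)*(s^3 - 21*s - 20) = (s + 1)*(s + 3)*(s^2 - s - 20) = (s + 1)*(s + 3)*(s + 4)*(s - 5)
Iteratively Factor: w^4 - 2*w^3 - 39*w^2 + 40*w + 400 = (w + 4)*(w^3 - 6*w^2 - 15*w + 100) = (w + 4)^2*(w^2 - 10*w + 25) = (w - 5)*(w + 4)^2*(w - 5)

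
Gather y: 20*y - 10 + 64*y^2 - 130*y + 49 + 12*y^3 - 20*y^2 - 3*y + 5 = 12*y^3 + 44*y^2 - 113*y + 44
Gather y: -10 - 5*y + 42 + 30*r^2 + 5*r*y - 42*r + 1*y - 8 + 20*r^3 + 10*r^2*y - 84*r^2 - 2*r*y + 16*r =20*r^3 - 54*r^2 - 26*r + y*(10*r^2 + 3*r - 4) + 24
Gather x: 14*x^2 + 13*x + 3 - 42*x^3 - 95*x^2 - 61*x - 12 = -42*x^3 - 81*x^2 - 48*x - 9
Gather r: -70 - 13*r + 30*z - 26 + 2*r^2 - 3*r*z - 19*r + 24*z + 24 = 2*r^2 + r*(-3*z - 32) + 54*z - 72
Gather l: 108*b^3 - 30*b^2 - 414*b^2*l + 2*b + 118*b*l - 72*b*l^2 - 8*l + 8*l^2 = 108*b^3 - 30*b^2 + 2*b + l^2*(8 - 72*b) + l*(-414*b^2 + 118*b - 8)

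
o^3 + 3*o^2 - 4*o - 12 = (o - 2)*(o + 2)*(o + 3)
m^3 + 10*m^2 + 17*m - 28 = (m - 1)*(m + 4)*(m + 7)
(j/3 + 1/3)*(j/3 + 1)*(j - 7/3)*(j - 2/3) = j^4/9 + j^3/9 - 67*j^2/81 - 25*j/81 + 14/27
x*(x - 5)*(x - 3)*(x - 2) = x^4 - 10*x^3 + 31*x^2 - 30*x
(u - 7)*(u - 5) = u^2 - 12*u + 35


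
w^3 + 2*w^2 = w^2*(w + 2)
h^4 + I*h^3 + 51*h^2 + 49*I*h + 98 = (h - 7*I)*(h - I)*(h + 2*I)*(h + 7*I)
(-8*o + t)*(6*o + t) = -48*o^2 - 2*o*t + t^2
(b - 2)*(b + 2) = b^2 - 4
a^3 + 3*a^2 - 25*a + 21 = (a - 3)*(a - 1)*(a + 7)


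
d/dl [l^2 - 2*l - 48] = 2*l - 2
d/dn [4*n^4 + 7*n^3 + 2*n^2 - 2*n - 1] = 16*n^3 + 21*n^2 + 4*n - 2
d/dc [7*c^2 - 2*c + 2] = 14*c - 2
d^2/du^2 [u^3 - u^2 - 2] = 6*u - 2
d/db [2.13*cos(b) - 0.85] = -2.13*sin(b)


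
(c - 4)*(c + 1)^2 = c^3 - 2*c^2 - 7*c - 4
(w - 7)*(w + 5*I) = w^2 - 7*w + 5*I*w - 35*I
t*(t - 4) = t^2 - 4*t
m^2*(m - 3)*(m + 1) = m^4 - 2*m^3 - 3*m^2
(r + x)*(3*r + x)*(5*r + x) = 15*r^3 + 23*r^2*x + 9*r*x^2 + x^3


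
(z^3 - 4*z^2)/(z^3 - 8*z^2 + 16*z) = z/(z - 4)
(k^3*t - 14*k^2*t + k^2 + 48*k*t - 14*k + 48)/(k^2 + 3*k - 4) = (k^3*t - 14*k^2*t + k^2 + 48*k*t - 14*k + 48)/(k^2 + 3*k - 4)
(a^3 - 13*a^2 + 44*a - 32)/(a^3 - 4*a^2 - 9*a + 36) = (a^2 - 9*a + 8)/(a^2 - 9)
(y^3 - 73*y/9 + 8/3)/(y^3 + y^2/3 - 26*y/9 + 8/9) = (3*y^2 + y - 24)/(3*y^2 + 2*y - 8)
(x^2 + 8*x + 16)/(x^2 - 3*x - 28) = (x + 4)/(x - 7)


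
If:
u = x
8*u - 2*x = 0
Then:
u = 0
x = 0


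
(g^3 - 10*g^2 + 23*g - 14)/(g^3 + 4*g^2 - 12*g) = (g^2 - 8*g + 7)/(g*(g + 6))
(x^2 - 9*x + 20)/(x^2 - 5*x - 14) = (-x^2 + 9*x - 20)/(-x^2 + 5*x + 14)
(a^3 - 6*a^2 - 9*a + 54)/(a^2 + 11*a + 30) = (a^3 - 6*a^2 - 9*a + 54)/(a^2 + 11*a + 30)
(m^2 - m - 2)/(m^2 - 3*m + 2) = (m + 1)/(m - 1)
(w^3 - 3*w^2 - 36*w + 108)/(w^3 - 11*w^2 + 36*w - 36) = (w + 6)/(w - 2)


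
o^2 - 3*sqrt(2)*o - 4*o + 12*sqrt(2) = (o - 4)*(o - 3*sqrt(2))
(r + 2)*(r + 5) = r^2 + 7*r + 10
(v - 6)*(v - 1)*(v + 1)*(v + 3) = v^4 - 3*v^3 - 19*v^2 + 3*v + 18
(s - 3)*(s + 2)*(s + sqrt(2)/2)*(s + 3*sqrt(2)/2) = s^4 - s^3 + 2*sqrt(2)*s^3 - 9*s^2/2 - 2*sqrt(2)*s^2 - 12*sqrt(2)*s - 3*s/2 - 9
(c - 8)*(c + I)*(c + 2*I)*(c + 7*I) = c^4 - 8*c^3 + 10*I*c^3 - 23*c^2 - 80*I*c^2 + 184*c - 14*I*c + 112*I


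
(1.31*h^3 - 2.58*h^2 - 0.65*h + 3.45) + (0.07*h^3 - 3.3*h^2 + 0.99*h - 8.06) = 1.38*h^3 - 5.88*h^2 + 0.34*h - 4.61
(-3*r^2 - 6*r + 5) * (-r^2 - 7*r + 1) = 3*r^4 + 27*r^3 + 34*r^2 - 41*r + 5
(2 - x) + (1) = 3 - x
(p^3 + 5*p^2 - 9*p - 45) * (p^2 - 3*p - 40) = p^5 + 2*p^4 - 64*p^3 - 218*p^2 + 495*p + 1800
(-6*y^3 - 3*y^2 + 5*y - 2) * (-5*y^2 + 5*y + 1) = 30*y^5 - 15*y^4 - 46*y^3 + 32*y^2 - 5*y - 2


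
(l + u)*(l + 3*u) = l^2 + 4*l*u + 3*u^2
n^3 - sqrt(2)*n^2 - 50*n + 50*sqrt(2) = (n - 5*sqrt(2))*(n - sqrt(2))*(n + 5*sqrt(2))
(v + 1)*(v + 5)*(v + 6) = v^3 + 12*v^2 + 41*v + 30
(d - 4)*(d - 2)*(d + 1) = d^3 - 5*d^2 + 2*d + 8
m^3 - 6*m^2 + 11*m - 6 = (m - 3)*(m - 2)*(m - 1)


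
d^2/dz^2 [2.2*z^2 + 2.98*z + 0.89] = 4.40000000000000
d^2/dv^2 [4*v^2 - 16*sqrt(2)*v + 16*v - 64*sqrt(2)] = 8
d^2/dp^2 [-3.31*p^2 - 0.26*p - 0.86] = -6.62000000000000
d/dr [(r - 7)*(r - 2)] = 2*r - 9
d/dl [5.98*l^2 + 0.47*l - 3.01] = 11.96*l + 0.47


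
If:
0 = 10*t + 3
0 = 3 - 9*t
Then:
No Solution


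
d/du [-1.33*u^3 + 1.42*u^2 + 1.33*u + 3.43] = -3.99*u^2 + 2.84*u + 1.33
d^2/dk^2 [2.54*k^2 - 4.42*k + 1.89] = 5.08000000000000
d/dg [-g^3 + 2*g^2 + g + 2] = -3*g^2 + 4*g + 1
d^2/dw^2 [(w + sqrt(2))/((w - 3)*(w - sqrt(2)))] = 2*(-(w - 3)^2*(w - sqrt(2)) + (w - 3)^2*(w + sqrt(2)) - (w - 3)*(w - sqrt(2))^2 + (w - 3)*(w - sqrt(2))*(w + sqrt(2)) + (w - sqrt(2))^2*(w + sqrt(2)))/((w - 3)^3*(w - sqrt(2))^3)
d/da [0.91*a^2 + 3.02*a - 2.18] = 1.82*a + 3.02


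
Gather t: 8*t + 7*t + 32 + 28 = 15*t + 60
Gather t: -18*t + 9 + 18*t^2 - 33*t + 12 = 18*t^2 - 51*t + 21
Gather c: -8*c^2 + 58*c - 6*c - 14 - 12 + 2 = -8*c^2 + 52*c - 24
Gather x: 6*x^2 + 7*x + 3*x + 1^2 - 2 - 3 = 6*x^2 + 10*x - 4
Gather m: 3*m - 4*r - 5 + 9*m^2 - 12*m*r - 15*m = 9*m^2 + m*(-12*r - 12) - 4*r - 5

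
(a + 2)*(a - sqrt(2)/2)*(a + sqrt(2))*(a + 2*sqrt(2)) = a^4 + 2*a^3 + 5*sqrt(2)*a^3/2 + a^2 + 5*sqrt(2)*a^2 - 2*sqrt(2)*a + 2*a - 4*sqrt(2)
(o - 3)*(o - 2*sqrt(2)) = o^2 - 3*o - 2*sqrt(2)*o + 6*sqrt(2)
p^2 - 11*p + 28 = (p - 7)*(p - 4)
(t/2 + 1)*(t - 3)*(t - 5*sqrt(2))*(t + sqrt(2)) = t^4/2 - 2*sqrt(2)*t^3 - t^3/2 - 8*t^2 + 2*sqrt(2)*t^2 + 5*t + 12*sqrt(2)*t + 30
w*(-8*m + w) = -8*m*w + w^2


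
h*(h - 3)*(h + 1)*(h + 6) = h^4 + 4*h^3 - 15*h^2 - 18*h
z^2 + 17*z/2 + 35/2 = (z + 7/2)*(z + 5)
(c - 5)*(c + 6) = c^2 + c - 30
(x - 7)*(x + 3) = x^2 - 4*x - 21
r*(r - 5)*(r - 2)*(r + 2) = r^4 - 5*r^3 - 4*r^2 + 20*r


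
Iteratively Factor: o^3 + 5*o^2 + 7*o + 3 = (o + 3)*(o^2 + 2*o + 1) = (o + 1)*(o + 3)*(o + 1)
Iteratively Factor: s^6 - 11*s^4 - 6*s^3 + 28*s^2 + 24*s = (s + 2)*(s^5 - 2*s^4 - 7*s^3 + 8*s^2 + 12*s) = (s - 2)*(s + 2)*(s^4 - 7*s^2 - 6*s) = (s - 2)*(s + 1)*(s + 2)*(s^3 - s^2 - 6*s) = (s - 2)*(s + 1)*(s + 2)^2*(s^2 - 3*s) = (s - 3)*(s - 2)*(s + 1)*(s + 2)^2*(s)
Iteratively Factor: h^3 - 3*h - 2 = (h + 1)*(h^2 - h - 2) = (h + 1)^2*(h - 2)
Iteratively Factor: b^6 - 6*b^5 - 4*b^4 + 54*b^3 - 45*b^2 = (b - 1)*(b^5 - 5*b^4 - 9*b^3 + 45*b^2) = b*(b - 1)*(b^4 - 5*b^3 - 9*b^2 + 45*b) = b*(b - 5)*(b - 1)*(b^3 - 9*b) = b*(b - 5)*(b - 3)*(b - 1)*(b^2 + 3*b) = b*(b - 5)*(b - 3)*(b - 1)*(b + 3)*(b)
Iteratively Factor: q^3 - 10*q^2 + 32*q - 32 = (q - 4)*(q^2 - 6*q + 8) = (q - 4)^2*(q - 2)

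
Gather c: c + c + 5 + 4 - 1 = 2*c + 8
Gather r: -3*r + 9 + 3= 12 - 3*r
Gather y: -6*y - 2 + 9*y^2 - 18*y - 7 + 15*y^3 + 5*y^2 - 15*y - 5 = 15*y^3 + 14*y^2 - 39*y - 14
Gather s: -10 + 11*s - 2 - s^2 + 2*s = -s^2 + 13*s - 12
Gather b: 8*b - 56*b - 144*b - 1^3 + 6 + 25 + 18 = 48 - 192*b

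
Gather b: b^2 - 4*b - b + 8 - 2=b^2 - 5*b + 6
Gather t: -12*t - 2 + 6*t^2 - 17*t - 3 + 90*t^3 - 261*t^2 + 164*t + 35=90*t^3 - 255*t^2 + 135*t + 30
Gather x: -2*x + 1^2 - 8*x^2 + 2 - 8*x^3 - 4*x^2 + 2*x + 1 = -8*x^3 - 12*x^2 + 4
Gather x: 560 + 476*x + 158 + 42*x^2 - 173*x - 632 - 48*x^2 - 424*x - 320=-6*x^2 - 121*x - 234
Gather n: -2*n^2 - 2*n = -2*n^2 - 2*n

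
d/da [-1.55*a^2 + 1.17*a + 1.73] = 1.17 - 3.1*a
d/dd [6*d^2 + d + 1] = 12*d + 1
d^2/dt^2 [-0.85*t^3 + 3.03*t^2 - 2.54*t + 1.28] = 6.06 - 5.1*t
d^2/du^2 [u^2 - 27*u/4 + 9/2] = 2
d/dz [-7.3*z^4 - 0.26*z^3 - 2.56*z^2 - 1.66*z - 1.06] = -29.2*z^3 - 0.78*z^2 - 5.12*z - 1.66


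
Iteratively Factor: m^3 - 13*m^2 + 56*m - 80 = (m - 4)*(m^2 - 9*m + 20) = (m - 4)^2*(m - 5)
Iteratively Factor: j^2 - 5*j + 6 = (j - 2)*(j - 3)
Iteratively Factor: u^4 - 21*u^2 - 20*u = (u - 5)*(u^3 + 5*u^2 + 4*u) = u*(u - 5)*(u^2 + 5*u + 4) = u*(u - 5)*(u + 4)*(u + 1)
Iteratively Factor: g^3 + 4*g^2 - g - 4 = (g + 1)*(g^2 + 3*g - 4) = (g - 1)*(g + 1)*(g + 4)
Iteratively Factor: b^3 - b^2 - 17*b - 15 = (b + 1)*(b^2 - 2*b - 15) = (b - 5)*(b + 1)*(b + 3)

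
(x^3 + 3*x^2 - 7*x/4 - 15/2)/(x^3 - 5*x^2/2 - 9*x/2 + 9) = (x + 5/2)/(x - 3)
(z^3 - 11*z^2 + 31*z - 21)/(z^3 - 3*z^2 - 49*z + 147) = (z - 1)/(z + 7)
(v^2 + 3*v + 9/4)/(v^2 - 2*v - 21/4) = (2*v + 3)/(2*v - 7)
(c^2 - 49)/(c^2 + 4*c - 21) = (c - 7)/(c - 3)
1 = 1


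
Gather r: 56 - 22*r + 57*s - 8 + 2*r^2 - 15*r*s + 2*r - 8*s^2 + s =2*r^2 + r*(-15*s - 20) - 8*s^2 + 58*s + 48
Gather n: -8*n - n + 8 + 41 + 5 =54 - 9*n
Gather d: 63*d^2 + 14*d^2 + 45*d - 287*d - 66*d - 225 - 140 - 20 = 77*d^2 - 308*d - 385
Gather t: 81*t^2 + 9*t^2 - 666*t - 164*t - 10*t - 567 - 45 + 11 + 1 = 90*t^2 - 840*t - 600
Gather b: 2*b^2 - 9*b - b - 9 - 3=2*b^2 - 10*b - 12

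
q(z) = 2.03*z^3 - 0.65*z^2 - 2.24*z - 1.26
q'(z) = 6.09*z^2 - 1.3*z - 2.24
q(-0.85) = -1.07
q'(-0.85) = 3.27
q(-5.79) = -404.11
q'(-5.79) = 209.45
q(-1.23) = -3.27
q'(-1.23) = 8.57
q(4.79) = 196.20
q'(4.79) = 131.26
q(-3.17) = -65.36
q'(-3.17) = 63.08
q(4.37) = 145.95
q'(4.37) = 108.38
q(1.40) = -0.10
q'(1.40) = 7.88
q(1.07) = -1.91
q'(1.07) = 3.34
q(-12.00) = -3575.82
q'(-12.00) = 890.32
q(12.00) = 3386.10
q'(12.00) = 859.12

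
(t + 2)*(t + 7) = t^2 + 9*t + 14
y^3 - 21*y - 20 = (y - 5)*(y + 1)*(y + 4)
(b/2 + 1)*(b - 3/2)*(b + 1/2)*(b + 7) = b^4/2 + 4*b^3 + 17*b^2/8 - 83*b/8 - 21/4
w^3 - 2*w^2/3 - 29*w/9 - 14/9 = (w - 7/3)*(w + 2/3)*(w + 1)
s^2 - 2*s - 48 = (s - 8)*(s + 6)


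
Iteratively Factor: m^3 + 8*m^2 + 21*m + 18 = (m + 2)*(m^2 + 6*m + 9) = (m + 2)*(m + 3)*(m + 3)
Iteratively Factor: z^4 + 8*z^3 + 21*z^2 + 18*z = (z)*(z^3 + 8*z^2 + 21*z + 18) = z*(z + 2)*(z^2 + 6*z + 9) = z*(z + 2)*(z + 3)*(z + 3)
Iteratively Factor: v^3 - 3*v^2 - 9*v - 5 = (v + 1)*(v^2 - 4*v - 5) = (v + 1)^2*(v - 5)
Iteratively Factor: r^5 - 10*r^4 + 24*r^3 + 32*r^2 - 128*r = (r)*(r^4 - 10*r^3 + 24*r^2 + 32*r - 128) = r*(r - 4)*(r^3 - 6*r^2 + 32) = r*(r - 4)^2*(r^2 - 2*r - 8) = r*(r - 4)^3*(r + 2)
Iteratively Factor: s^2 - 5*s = (s)*(s - 5)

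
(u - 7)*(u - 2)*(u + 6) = u^3 - 3*u^2 - 40*u + 84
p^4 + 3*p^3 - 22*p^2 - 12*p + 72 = (p - 3)*(p - 2)*(p + 2)*(p + 6)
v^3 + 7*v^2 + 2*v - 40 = (v - 2)*(v + 4)*(v + 5)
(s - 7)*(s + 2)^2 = s^3 - 3*s^2 - 24*s - 28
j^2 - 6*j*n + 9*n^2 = (j - 3*n)^2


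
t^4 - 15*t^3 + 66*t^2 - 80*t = t*(t - 8)*(t - 5)*(t - 2)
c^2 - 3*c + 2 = (c - 2)*(c - 1)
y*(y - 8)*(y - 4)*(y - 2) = y^4 - 14*y^3 + 56*y^2 - 64*y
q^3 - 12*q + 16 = (q - 2)^2*(q + 4)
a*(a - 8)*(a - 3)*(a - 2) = a^4 - 13*a^3 + 46*a^2 - 48*a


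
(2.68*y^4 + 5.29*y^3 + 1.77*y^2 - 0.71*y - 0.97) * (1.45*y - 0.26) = 3.886*y^5 + 6.9737*y^4 + 1.1911*y^3 - 1.4897*y^2 - 1.2219*y + 0.2522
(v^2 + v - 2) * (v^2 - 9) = v^4 + v^3 - 11*v^2 - 9*v + 18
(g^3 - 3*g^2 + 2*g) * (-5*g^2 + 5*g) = -5*g^5 + 20*g^4 - 25*g^3 + 10*g^2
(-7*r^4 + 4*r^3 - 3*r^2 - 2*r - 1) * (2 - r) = 7*r^5 - 18*r^4 + 11*r^3 - 4*r^2 - 3*r - 2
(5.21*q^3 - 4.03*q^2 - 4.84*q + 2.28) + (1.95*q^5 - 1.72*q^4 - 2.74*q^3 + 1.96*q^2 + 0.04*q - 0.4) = 1.95*q^5 - 1.72*q^4 + 2.47*q^3 - 2.07*q^2 - 4.8*q + 1.88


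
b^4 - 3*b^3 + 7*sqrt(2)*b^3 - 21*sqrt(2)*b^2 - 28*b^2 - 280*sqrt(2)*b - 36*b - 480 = (b - 8)*(b + 5)*(b + sqrt(2))*(b + 6*sqrt(2))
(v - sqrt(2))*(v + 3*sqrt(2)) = v^2 + 2*sqrt(2)*v - 6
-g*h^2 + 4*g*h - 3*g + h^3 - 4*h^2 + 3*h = (-g + h)*(h - 3)*(h - 1)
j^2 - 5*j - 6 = (j - 6)*(j + 1)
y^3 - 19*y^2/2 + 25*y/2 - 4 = (y - 8)*(y - 1)*(y - 1/2)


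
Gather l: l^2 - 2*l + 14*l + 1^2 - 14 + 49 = l^2 + 12*l + 36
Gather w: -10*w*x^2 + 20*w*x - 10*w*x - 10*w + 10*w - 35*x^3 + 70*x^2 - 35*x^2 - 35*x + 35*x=w*(-10*x^2 + 10*x) - 35*x^3 + 35*x^2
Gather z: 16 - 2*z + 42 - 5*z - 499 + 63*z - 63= 56*z - 504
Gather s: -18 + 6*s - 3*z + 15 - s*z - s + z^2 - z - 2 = s*(5 - z) + z^2 - 4*z - 5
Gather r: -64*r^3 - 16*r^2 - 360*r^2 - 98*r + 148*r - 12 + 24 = -64*r^3 - 376*r^2 + 50*r + 12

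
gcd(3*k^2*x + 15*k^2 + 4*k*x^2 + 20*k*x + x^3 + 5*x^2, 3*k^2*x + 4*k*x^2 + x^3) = 3*k^2 + 4*k*x + x^2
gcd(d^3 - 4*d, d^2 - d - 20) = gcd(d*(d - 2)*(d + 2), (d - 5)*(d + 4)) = 1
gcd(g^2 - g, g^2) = g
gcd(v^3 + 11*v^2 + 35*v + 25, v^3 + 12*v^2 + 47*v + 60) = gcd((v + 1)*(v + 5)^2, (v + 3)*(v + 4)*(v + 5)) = v + 5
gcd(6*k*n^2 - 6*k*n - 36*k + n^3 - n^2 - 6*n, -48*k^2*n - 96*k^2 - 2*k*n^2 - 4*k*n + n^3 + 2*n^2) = 6*k*n + 12*k + n^2 + 2*n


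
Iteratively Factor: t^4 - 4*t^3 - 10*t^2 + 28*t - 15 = (t - 5)*(t^3 + t^2 - 5*t + 3) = (t - 5)*(t - 1)*(t^2 + 2*t - 3) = (t - 5)*(t - 1)*(t + 3)*(t - 1)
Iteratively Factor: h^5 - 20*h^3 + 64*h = (h - 2)*(h^4 + 2*h^3 - 16*h^2 - 32*h) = (h - 2)*(h + 2)*(h^3 - 16*h) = (h - 4)*(h - 2)*(h + 2)*(h^2 + 4*h) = h*(h - 4)*(h - 2)*(h + 2)*(h + 4)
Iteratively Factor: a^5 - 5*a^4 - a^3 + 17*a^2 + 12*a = (a - 4)*(a^4 - a^3 - 5*a^2 - 3*a) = (a - 4)*(a + 1)*(a^3 - 2*a^2 - 3*a) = (a - 4)*(a + 1)^2*(a^2 - 3*a) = a*(a - 4)*(a + 1)^2*(a - 3)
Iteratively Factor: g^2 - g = (g - 1)*(g)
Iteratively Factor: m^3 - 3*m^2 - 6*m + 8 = (m - 1)*(m^2 - 2*m - 8) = (m - 1)*(m + 2)*(m - 4)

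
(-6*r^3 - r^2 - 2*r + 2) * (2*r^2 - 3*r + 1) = -12*r^5 + 16*r^4 - 7*r^3 + 9*r^2 - 8*r + 2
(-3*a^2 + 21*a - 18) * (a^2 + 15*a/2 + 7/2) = -3*a^4 - 3*a^3/2 + 129*a^2 - 123*a/2 - 63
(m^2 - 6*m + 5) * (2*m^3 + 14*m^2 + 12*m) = 2*m^5 + 2*m^4 - 62*m^3 - 2*m^2 + 60*m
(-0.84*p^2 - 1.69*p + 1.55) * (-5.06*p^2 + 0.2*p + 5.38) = 4.2504*p^4 + 8.3834*p^3 - 12.7002*p^2 - 8.7822*p + 8.339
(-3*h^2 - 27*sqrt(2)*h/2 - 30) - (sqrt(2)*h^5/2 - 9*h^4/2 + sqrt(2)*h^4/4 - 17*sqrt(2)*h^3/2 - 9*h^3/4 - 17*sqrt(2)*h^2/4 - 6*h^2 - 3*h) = -sqrt(2)*h^5/2 - sqrt(2)*h^4/4 + 9*h^4/2 + 9*h^3/4 + 17*sqrt(2)*h^3/2 + 3*h^2 + 17*sqrt(2)*h^2/4 - 27*sqrt(2)*h/2 + 3*h - 30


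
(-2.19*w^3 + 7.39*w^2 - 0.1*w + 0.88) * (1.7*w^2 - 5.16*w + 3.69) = -3.723*w^5 + 23.8634*w^4 - 46.3835*w^3 + 29.2811*w^2 - 4.9098*w + 3.2472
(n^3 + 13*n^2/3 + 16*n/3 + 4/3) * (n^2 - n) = n^5 + 10*n^4/3 + n^3 - 4*n^2 - 4*n/3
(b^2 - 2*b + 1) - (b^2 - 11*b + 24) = 9*b - 23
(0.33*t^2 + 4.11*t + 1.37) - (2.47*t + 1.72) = 0.33*t^2 + 1.64*t - 0.35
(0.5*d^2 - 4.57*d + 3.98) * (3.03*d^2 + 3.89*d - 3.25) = 1.515*d^4 - 11.9021*d^3 - 7.3429*d^2 + 30.3347*d - 12.935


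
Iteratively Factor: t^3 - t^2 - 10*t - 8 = (t + 1)*(t^2 - 2*t - 8) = (t + 1)*(t + 2)*(t - 4)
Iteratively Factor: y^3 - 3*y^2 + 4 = (y + 1)*(y^2 - 4*y + 4) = (y - 2)*(y + 1)*(y - 2)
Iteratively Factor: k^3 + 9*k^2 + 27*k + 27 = (k + 3)*(k^2 + 6*k + 9) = (k + 3)^2*(k + 3)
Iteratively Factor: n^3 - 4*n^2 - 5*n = (n)*(n^2 - 4*n - 5) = n*(n + 1)*(n - 5)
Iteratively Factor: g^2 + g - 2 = (g - 1)*(g + 2)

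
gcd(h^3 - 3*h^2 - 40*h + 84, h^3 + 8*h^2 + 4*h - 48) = h^2 + 4*h - 12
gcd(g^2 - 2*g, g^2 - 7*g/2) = g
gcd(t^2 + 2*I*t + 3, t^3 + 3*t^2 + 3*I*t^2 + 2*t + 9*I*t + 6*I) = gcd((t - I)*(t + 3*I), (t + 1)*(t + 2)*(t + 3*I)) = t + 3*I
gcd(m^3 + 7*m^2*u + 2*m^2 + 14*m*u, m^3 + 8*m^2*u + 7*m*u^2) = m^2 + 7*m*u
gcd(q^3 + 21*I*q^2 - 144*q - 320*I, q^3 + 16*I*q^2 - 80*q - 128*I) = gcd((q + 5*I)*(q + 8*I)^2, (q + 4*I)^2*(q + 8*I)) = q + 8*I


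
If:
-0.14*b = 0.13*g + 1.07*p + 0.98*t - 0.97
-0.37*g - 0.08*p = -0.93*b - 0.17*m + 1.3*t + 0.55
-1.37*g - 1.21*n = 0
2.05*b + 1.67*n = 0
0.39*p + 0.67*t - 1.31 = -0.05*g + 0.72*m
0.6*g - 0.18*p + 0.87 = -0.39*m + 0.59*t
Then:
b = -0.68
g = -0.74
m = -1.74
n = 0.84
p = 2.05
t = -1.05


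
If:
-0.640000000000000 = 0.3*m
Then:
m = -2.13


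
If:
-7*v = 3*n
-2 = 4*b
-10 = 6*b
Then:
No Solution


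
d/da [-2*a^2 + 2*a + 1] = 2 - 4*a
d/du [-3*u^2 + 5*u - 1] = 5 - 6*u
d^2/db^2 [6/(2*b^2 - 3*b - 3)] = 12*(4*b^2 - 6*b - (4*b - 3)^2 - 6)/(-2*b^2 + 3*b + 3)^3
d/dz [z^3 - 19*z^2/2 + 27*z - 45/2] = 3*z^2 - 19*z + 27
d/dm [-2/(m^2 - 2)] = 4*m/(m^2 - 2)^2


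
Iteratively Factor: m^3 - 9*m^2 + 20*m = (m - 5)*(m^2 - 4*m) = (m - 5)*(m - 4)*(m)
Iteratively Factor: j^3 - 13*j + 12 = (j - 3)*(j^2 + 3*j - 4) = (j - 3)*(j - 1)*(j + 4)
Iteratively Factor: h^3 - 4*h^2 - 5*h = (h)*(h^2 - 4*h - 5) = h*(h + 1)*(h - 5)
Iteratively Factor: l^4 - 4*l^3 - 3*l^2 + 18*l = (l + 2)*(l^3 - 6*l^2 + 9*l) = (l - 3)*(l + 2)*(l^2 - 3*l) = (l - 3)^2*(l + 2)*(l)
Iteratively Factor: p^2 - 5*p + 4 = (p - 4)*(p - 1)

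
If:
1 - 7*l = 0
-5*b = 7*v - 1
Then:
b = 1/5 - 7*v/5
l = 1/7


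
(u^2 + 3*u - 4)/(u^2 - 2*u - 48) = (-u^2 - 3*u + 4)/(-u^2 + 2*u + 48)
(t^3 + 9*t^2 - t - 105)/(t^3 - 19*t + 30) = (t + 7)/(t - 2)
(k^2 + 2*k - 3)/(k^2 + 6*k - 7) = (k + 3)/(k + 7)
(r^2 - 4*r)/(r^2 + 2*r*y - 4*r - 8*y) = r/(r + 2*y)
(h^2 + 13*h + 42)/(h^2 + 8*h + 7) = (h + 6)/(h + 1)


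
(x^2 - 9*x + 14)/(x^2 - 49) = (x - 2)/(x + 7)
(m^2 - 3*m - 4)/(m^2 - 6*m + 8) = (m + 1)/(m - 2)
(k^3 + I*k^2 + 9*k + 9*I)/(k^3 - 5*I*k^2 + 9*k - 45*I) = (k + I)/(k - 5*I)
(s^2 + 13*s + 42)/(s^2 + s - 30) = (s + 7)/(s - 5)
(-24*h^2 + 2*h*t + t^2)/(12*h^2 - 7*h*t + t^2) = (6*h + t)/(-3*h + t)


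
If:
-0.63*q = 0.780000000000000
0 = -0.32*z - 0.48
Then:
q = -1.24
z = -1.50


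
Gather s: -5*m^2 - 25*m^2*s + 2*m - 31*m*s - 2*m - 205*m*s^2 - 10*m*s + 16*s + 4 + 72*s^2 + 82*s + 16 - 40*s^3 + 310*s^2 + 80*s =-5*m^2 - 40*s^3 + s^2*(382 - 205*m) + s*(-25*m^2 - 41*m + 178) + 20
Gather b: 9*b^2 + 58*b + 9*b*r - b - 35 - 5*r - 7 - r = 9*b^2 + b*(9*r + 57) - 6*r - 42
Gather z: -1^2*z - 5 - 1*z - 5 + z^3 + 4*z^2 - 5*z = z^3 + 4*z^2 - 7*z - 10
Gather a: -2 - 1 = -3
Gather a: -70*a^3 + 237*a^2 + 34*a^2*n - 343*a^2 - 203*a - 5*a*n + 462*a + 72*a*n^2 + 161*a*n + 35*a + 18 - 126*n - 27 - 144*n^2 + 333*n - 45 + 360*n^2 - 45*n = -70*a^3 + a^2*(34*n - 106) + a*(72*n^2 + 156*n + 294) + 216*n^2 + 162*n - 54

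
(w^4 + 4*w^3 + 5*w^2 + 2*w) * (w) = w^5 + 4*w^4 + 5*w^3 + 2*w^2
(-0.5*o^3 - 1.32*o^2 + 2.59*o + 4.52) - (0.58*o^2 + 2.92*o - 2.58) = -0.5*o^3 - 1.9*o^2 - 0.33*o + 7.1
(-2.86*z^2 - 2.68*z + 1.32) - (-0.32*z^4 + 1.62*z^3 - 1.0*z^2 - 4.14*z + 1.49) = 0.32*z^4 - 1.62*z^3 - 1.86*z^2 + 1.46*z - 0.17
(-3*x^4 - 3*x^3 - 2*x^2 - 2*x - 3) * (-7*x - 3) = 21*x^5 + 30*x^4 + 23*x^3 + 20*x^2 + 27*x + 9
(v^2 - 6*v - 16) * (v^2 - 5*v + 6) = v^4 - 11*v^3 + 20*v^2 + 44*v - 96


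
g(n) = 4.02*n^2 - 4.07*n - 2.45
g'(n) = 8.04*n - 4.07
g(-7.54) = 256.78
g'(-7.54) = -64.69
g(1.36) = -0.55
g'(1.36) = 6.86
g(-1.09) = 6.76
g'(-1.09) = -12.83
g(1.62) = 1.51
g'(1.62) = 8.95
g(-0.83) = 3.70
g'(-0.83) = -10.74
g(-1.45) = 11.90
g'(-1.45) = -15.73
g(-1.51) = 12.86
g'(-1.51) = -16.21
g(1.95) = 4.90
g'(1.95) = 11.61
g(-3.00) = 45.94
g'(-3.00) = -28.19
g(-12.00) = 625.27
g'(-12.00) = -100.55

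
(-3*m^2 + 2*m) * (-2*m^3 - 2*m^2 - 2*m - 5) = 6*m^5 + 2*m^4 + 2*m^3 + 11*m^2 - 10*m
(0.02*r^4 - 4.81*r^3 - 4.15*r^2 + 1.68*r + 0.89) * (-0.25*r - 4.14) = -0.005*r^5 + 1.1197*r^4 + 20.9509*r^3 + 16.761*r^2 - 7.1777*r - 3.6846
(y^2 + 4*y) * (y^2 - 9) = y^4 + 4*y^3 - 9*y^2 - 36*y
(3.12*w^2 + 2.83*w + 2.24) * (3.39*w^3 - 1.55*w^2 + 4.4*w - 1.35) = 10.5768*w^5 + 4.7577*w^4 + 16.9351*w^3 + 4.768*w^2 + 6.0355*w - 3.024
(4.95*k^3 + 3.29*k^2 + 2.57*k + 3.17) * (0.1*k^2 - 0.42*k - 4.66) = 0.495*k^5 - 1.75*k^4 - 24.1918*k^3 - 16.0938*k^2 - 13.3076*k - 14.7722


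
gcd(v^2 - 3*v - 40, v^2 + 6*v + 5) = v + 5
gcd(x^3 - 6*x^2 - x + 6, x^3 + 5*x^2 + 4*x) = x + 1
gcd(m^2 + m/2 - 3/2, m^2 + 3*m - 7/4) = 1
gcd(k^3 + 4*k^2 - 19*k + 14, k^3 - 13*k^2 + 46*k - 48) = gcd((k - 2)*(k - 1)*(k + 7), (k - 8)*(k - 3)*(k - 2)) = k - 2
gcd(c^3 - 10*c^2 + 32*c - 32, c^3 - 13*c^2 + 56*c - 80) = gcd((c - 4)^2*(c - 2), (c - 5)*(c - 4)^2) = c^2 - 8*c + 16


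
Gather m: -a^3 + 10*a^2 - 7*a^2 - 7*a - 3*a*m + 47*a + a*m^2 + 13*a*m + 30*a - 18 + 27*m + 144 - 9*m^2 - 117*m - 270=-a^3 + 3*a^2 + 70*a + m^2*(a - 9) + m*(10*a - 90) - 144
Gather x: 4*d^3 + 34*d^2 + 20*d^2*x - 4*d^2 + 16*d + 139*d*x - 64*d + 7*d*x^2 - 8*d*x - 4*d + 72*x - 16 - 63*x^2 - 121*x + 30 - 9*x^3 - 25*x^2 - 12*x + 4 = 4*d^3 + 30*d^2 - 52*d - 9*x^3 + x^2*(7*d - 88) + x*(20*d^2 + 131*d - 61) + 18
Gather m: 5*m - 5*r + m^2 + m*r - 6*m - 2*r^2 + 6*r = m^2 + m*(r - 1) - 2*r^2 + r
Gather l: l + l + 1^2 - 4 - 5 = 2*l - 8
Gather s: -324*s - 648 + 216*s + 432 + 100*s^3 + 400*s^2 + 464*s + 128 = 100*s^3 + 400*s^2 + 356*s - 88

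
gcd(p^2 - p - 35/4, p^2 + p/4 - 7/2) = 1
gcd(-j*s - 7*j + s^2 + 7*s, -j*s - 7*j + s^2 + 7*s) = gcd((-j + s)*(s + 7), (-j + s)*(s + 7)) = -j*s - 7*j + s^2 + 7*s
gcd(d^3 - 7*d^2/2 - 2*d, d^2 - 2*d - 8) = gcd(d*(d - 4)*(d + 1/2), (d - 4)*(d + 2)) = d - 4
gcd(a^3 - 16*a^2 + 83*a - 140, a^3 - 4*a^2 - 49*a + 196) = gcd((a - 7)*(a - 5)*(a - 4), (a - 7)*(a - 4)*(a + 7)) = a^2 - 11*a + 28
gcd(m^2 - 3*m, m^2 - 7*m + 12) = m - 3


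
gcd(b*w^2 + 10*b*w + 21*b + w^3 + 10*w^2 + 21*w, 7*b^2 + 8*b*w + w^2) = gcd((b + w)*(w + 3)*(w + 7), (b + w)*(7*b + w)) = b + w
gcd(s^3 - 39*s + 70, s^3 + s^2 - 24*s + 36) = s - 2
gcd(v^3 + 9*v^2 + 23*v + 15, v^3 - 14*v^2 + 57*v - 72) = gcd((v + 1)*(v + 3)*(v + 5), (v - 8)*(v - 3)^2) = 1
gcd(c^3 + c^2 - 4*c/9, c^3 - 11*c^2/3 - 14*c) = c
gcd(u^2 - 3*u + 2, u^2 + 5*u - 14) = u - 2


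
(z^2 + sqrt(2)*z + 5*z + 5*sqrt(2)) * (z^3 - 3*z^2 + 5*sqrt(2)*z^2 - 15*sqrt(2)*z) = z^5 + 2*z^4 + 6*sqrt(2)*z^4 - 5*z^3 + 12*sqrt(2)*z^3 - 90*sqrt(2)*z^2 + 20*z^2 - 150*z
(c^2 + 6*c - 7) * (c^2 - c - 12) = c^4 + 5*c^3 - 25*c^2 - 65*c + 84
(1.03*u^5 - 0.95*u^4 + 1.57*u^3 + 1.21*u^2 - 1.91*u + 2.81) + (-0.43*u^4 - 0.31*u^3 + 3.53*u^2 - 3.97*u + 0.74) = 1.03*u^5 - 1.38*u^4 + 1.26*u^3 + 4.74*u^2 - 5.88*u + 3.55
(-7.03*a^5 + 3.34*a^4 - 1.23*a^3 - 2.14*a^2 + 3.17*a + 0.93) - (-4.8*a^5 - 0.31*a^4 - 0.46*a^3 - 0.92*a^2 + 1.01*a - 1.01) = -2.23*a^5 + 3.65*a^4 - 0.77*a^3 - 1.22*a^2 + 2.16*a + 1.94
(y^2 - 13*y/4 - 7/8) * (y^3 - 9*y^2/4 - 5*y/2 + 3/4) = y^5 - 11*y^4/2 + 63*y^3/16 + 347*y^2/32 - y/4 - 21/32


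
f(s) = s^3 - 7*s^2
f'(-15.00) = 885.00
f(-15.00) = -4950.00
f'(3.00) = -15.00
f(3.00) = -36.00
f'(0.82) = -9.46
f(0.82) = -4.16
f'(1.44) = -13.94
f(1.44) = -11.53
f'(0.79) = -9.19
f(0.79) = -3.88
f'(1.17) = -12.27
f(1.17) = -7.98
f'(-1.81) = 35.17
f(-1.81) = -28.86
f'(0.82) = -9.46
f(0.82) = -4.16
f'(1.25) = -12.81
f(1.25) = -8.98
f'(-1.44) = 26.38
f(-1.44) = -17.50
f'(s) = 3*s^2 - 14*s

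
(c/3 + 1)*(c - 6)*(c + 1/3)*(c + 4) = c^4/3 + 4*c^3/9 - 89*c^2/9 - 82*c/3 - 8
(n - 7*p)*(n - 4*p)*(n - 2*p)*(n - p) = n^4 - 14*n^3*p + 63*n^2*p^2 - 106*n*p^3 + 56*p^4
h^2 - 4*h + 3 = (h - 3)*(h - 1)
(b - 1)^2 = b^2 - 2*b + 1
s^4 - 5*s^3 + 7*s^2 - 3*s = s*(s - 3)*(s - 1)^2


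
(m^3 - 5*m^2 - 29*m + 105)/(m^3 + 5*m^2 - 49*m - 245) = (m - 3)/(m + 7)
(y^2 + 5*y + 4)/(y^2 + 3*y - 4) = (y + 1)/(y - 1)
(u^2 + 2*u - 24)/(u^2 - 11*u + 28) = (u + 6)/(u - 7)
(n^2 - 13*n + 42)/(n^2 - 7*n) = (n - 6)/n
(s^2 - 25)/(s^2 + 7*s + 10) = (s - 5)/(s + 2)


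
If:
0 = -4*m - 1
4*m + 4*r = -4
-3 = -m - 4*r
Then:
No Solution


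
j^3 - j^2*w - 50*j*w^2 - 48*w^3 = (j - 8*w)*(j + w)*(j + 6*w)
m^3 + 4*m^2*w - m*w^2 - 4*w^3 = (m - w)*(m + w)*(m + 4*w)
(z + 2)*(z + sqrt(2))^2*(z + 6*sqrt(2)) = z^4 + 2*z^3 + 8*sqrt(2)*z^3 + 16*sqrt(2)*z^2 + 26*z^2 + 12*sqrt(2)*z + 52*z + 24*sqrt(2)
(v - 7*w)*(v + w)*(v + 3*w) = v^3 - 3*v^2*w - 25*v*w^2 - 21*w^3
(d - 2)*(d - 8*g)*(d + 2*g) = d^3 - 6*d^2*g - 2*d^2 - 16*d*g^2 + 12*d*g + 32*g^2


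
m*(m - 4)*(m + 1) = m^3 - 3*m^2 - 4*m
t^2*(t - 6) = t^3 - 6*t^2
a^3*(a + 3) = a^4 + 3*a^3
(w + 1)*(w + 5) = w^2 + 6*w + 5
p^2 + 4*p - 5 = (p - 1)*(p + 5)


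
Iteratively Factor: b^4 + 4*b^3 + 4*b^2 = (b + 2)*(b^3 + 2*b^2) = b*(b + 2)*(b^2 + 2*b) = b^2*(b + 2)*(b + 2)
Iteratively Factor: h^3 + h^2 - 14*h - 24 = (h + 3)*(h^2 - 2*h - 8) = (h + 2)*(h + 3)*(h - 4)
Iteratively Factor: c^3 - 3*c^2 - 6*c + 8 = (c - 1)*(c^2 - 2*c - 8) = (c - 1)*(c + 2)*(c - 4)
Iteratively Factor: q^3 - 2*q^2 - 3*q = (q - 3)*(q^2 + q) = q*(q - 3)*(q + 1)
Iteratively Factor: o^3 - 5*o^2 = (o)*(o^2 - 5*o) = o^2*(o - 5)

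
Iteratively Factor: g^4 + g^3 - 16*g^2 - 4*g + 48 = (g - 3)*(g^3 + 4*g^2 - 4*g - 16) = (g - 3)*(g + 4)*(g^2 - 4) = (g - 3)*(g + 2)*(g + 4)*(g - 2)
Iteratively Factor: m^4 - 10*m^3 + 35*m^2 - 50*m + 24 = (m - 1)*(m^3 - 9*m^2 + 26*m - 24) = (m - 2)*(m - 1)*(m^2 - 7*m + 12) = (m - 3)*(m - 2)*(m - 1)*(m - 4)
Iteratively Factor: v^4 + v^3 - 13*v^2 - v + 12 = (v - 3)*(v^3 + 4*v^2 - v - 4) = (v - 3)*(v + 4)*(v^2 - 1) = (v - 3)*(v - 1)*(v + 4)*(v + 1)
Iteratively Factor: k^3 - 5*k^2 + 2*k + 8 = (k - 4)*(k^2 - k - 2) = (k - 4)*(k - 2)*(k + 1)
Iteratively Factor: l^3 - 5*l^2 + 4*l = (l)*(l^2 - 5*l + 4) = l*(l - 4)*(l - 1)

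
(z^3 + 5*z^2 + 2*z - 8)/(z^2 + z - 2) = z + 4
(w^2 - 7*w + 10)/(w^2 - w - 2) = (w - 5)/(w + 1)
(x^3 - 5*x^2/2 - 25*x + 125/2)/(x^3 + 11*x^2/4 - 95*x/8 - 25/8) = 4*(x - 5)/(4*x + 1)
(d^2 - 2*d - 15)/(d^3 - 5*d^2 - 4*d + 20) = (d + 3)/(d^2 - 4)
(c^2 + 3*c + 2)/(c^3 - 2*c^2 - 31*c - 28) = (c + 2)/(c^2 - 3*c - 28)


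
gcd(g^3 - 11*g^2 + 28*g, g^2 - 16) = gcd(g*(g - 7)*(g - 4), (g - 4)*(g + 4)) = g - 4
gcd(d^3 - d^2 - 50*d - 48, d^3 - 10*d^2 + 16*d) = d - 8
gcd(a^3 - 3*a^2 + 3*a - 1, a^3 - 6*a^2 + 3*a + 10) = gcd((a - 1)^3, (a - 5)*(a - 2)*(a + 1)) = 1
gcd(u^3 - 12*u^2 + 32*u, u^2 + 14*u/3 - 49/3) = 1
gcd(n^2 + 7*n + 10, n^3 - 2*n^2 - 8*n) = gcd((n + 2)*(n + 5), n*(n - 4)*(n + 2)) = n + 2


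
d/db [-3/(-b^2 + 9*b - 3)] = 3*(9 - 2*b)/(b^2 - 9*b + 3)^2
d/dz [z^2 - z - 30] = 2*z - 1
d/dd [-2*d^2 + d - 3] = 1 - 4*d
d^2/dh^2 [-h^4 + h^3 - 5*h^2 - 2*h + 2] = -12*h^2 + 6*h - 10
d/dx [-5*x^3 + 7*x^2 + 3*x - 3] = -15*x^2 + 14*x + 3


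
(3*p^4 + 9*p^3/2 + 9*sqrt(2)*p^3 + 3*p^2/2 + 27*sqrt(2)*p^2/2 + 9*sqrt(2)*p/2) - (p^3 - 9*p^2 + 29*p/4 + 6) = 3*p^4 + 7*p^3/2 + 9*sqrt(2)*p^3 + 21*p^2/2 + 27*sqrt(2)*p^2/2 - 29*p/4 + 9*sqrt(2)*p/2 - 6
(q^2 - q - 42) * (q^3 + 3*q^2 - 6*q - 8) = q^5 + 2*q^4 - 51*q^3 - 128*q^2 + 260*q + 336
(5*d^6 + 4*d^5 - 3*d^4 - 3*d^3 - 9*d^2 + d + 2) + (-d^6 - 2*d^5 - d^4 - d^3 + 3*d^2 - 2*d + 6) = 4*d^6 + 2*d^5 - 4*d^4 - 4*d^3 - 6*d^2 - d + 8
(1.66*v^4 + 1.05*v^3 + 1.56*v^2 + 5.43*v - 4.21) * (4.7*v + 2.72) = 7.802*v^5 + 9.4502*v^4 + 10.188*v^3 + 29.7642*v^2 - 5.0174*v - 11.4512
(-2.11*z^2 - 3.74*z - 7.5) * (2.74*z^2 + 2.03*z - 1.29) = -5.7814*z^4 - 14.5309*z^3 - 25.4203*z^2 - 10.4004*z + 9.675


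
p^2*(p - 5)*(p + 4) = p^4 - p^3 - 20*p^2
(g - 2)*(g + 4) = g^2 + 2*g - 8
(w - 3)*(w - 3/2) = w^2 - 9*w/2 + 9/2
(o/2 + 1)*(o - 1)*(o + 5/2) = o^3/2 + 7*o^2/4 + o/4 - 5/2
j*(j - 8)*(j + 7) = j^3 - j^2 - 56*j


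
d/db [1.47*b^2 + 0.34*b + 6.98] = 2.94*b + 0.34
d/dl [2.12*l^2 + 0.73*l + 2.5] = 4.24*l + 0.73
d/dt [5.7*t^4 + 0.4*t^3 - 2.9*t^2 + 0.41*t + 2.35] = 22.8*t^3 + 1.2*t^2 - 5.8*t + 0.41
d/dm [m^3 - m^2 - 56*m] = 3*m^2 - 2*m - 56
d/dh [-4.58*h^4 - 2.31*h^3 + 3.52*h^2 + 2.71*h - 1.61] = -18.32*h^3 - 6.93*h^2 + 7.04*h + 2.71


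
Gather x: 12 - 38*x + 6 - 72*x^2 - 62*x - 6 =-72*x^2 - 100*x + 12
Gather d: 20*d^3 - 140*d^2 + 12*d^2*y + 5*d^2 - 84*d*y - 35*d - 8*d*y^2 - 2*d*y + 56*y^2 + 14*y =20*d^3 + d^2*(12*y - 135) + d*(-8*y^2 - 86*y - 35) + 56*y^2 + 14*y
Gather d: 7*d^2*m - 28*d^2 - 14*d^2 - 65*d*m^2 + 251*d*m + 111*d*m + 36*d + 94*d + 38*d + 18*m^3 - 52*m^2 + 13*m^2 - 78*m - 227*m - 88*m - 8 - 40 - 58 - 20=d^2*(7*m - 42) + d*(-65*m^2 + 362*m + 168) + 18*m^3 - 39*m^2 - 393*m - 126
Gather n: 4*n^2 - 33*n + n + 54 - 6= 4*n^2 - 32*n + 48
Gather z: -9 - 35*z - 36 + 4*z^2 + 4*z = 4*z^2 - 31*z - 45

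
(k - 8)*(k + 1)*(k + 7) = k^3 - 57*k - 56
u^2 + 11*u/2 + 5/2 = (u + 1/2)*(u + 5)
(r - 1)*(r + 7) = r^2 + 6*r - 7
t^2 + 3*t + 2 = (t + 1)*(t + 2)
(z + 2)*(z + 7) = z^2 + 9*z + 14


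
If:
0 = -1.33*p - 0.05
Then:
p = -0.04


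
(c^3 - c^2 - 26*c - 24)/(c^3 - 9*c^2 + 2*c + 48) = (c^3 - c^2 - 26*c - 24)/(c^3 - 9*c^2 + 2*c + 48)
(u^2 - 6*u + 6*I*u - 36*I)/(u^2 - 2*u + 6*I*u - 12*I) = (u - 6)/(u - 2)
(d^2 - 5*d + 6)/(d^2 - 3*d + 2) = (d - 3)/(d - 1)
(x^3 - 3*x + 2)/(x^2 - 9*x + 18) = (x^3 - 3*x + 2)/(x^2 - 9*x + 18)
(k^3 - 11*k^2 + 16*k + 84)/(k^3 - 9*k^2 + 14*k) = (k^2 - 4*k - 12)/(k*(k - 2))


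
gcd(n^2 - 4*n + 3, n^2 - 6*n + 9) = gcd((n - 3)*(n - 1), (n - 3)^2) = n - 3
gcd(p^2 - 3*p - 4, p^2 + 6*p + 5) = p + 1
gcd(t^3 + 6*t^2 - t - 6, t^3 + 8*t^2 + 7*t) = t + 1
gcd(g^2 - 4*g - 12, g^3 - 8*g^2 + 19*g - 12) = 1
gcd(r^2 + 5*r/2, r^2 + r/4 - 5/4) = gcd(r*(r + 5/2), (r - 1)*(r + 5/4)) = 1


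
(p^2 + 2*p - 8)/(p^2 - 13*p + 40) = (p^2 + 2*p - 8)/(p^2 - 13*p + 40)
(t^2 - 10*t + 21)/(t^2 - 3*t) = (t - 7)/t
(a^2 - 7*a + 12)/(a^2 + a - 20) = (a - 3)/(a + 5)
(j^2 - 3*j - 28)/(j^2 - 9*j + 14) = (j + 4)/(j - 2)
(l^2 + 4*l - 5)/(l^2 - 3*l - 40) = (l - 1)/(l - 8)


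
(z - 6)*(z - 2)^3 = z^4 - 12*z^3 + 48*z^2 - 80*z + 48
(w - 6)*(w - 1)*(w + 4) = w^3 - 3*w^2 - 22*w + 24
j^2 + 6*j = j*(j + 6)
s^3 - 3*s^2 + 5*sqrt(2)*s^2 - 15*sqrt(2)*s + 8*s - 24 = (s - 3)*(s + sqrt(2))*(s + 4*sqrt(2))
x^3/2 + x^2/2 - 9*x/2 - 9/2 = (x/2 + 1/2)*(x - 3)*(x + 3)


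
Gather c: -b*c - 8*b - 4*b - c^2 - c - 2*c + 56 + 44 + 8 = -12*b - c^2 + c*(-b - 3) + 108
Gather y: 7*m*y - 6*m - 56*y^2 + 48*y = -6*m - 56*y^2 + y*(7*m + 48)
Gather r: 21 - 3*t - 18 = 3 - 3*t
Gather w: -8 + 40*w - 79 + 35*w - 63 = 75*w - 150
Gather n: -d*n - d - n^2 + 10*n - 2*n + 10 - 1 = -d - n^2 + n*(8 - d) + 9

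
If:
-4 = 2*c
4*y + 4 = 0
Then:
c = -2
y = -1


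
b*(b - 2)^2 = b^3 - 4*b^2 + 4*b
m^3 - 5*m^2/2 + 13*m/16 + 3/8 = (m - 2)*(m - 3/4)*(m + 1/4)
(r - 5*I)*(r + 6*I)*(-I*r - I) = -I*r^3 + r^2 - I*r^2 + r - 30*I*r - 30*I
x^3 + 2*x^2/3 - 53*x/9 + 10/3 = (x - 5/3)*(x - 2/3)*(x + 3)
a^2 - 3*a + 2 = (a - 2)*(a - 1)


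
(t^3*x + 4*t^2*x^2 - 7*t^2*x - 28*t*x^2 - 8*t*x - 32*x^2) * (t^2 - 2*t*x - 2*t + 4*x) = t^5*x + 2*t^4*x^2 - 9*t^4*x - 8*t^3*x^3 - 18*t^3*x^2 + 6*t^3*x + 72*t^2*x^3 + 12*t^2*x^2 + 16*t^2*x - 48*t*x^3 + 32*t*x^2 - 128*x^3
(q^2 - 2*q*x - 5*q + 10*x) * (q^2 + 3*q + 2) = q^4 - 2*q^3*x - 2*q^3 + 4*q^2*x - 13*q^2 + 26*q*x - 10*q + 20*x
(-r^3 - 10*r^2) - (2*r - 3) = -r^3 - 10*r^2 - 2*r + 3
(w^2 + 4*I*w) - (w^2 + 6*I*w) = -2*I*w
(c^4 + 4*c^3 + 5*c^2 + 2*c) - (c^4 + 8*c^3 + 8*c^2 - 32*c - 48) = -4*c^3 - 3*c^2 + 34*c + 48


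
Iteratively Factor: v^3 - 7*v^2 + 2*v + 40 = (v + 2)*(v^2 - 9*v + 20) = (v - 4)*(v + 2)*(v - 5)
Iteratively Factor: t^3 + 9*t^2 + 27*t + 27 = (t + 3)*(t^2 + 6*t + 9) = (t + 3)^2*(t + 3)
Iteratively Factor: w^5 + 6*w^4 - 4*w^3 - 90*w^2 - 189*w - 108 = (w + 3)*(w^4 + 3*w^3 - 13*w^2 - 51*w - 36) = (w - 4)*(w + 3)*(w^3 + 7*w^2 + 15*w + 9) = (w - 4)*(w + 3)^2*(w^2 + 4*w + 3) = (w - 4)*(w + 1)*(w + 3)^2*(w + 3)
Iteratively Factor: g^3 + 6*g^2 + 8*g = (g + 2)*(g^2 + 4*g) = g*(g + 2)*(g + 4)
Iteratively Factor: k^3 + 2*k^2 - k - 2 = (k - 1)*(k^2 + 3*k + 2) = (k - 1)*(k + 1)*(k + 2)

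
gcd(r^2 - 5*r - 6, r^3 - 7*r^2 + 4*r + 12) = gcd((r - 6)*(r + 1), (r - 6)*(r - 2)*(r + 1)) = r^2 - 5*r - 6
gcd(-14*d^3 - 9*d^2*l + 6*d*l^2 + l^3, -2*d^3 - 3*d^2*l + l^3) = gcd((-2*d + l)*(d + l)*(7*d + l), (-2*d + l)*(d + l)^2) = 2*d^2 + d*l - l^2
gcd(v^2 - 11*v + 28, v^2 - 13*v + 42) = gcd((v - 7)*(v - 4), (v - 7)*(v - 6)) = v - 7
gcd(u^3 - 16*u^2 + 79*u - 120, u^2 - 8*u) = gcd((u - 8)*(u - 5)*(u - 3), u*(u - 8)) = u - 8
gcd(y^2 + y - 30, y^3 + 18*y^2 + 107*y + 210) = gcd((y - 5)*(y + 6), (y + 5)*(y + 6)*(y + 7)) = y + 6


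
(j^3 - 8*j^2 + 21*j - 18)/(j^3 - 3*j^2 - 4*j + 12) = (j - 3)/(j + 2)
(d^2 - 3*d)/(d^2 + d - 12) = d/(d + 4)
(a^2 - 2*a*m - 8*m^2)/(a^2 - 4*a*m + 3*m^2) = (a^2 - 2*a*m - 8*m^2)/(a^2 - 4*a*m + 3*m^2)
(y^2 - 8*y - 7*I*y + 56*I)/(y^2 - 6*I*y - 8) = (-y^2 + 8*y + 7*I*y - 56*I)/(-y^2 + 6*I*y + 8)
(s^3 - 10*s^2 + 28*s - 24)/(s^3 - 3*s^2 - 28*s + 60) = (s - 2)/(s + 5)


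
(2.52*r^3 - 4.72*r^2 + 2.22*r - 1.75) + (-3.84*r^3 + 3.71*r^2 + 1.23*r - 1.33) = -1.32*r^3 - 1.01*r^2 + 3.45*r - 3.08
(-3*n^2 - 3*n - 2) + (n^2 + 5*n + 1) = -2*n^2 + 2*n - 1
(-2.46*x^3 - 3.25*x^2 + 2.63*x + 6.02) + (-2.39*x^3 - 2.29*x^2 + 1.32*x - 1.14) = -4.85*x^3 - 5.54*x^2 + 3.95*x + 4.88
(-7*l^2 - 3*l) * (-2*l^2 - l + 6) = 14*l^4 + 13*l^3 - 39*l^2 - 18*l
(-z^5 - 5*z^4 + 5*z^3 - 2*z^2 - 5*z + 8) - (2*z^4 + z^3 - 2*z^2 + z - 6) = -z^5 - 7*z^4 + 4*z^3 - 6*z + 14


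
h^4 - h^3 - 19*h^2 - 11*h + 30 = (h - 5)*(h - 1)*(h + 2)*(h + 3)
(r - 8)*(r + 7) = r^2 - r - 56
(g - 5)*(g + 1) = g^2 - 4*g - 5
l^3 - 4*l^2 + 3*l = l*(l - 3)*(l - 1)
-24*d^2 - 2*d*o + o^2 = (-6*d + o)*(4*d + o)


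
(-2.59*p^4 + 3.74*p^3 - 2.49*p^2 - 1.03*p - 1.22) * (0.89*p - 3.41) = -2.3051*p^5 + 12.1605*p^4 - 14.9695*p^3 + 7.5742*p^2 + 2.4265*p + 4.1602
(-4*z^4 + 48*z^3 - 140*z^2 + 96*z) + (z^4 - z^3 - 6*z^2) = -3*z^4 + 47*z^3 - 146*z^2 + 96*z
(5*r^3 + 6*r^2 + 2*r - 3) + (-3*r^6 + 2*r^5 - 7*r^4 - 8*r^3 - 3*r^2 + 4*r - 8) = -3*r^6 + 2*r^5 - 7*r^4 - 3*r^3 + 3*r^2 + 6*r - 11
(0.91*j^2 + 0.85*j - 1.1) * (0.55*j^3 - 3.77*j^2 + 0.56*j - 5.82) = 0.5005*j^5 - 2.9632*j^4 - 3.2999*j^3 - 0.6732*j^2 - 5.563*j + 6.402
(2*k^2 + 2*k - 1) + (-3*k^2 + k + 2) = -k^2 + 3*k + 1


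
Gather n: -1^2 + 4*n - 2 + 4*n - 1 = 8*n - 4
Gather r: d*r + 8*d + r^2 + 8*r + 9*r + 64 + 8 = 8*d + r^2 + r*(d + 17) + 72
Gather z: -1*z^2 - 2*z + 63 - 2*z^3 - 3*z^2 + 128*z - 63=-2*z^3 - 4*z^2 + 126*z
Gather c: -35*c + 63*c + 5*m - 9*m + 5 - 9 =28*c - 4*m - 4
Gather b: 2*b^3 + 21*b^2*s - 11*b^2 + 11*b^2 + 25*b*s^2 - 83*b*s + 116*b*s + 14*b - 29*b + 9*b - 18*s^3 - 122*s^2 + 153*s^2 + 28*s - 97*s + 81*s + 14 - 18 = 2*b^3 + 21*b^2*s + b*(25*s^2 + 33*s - 6) - 18*s^3 + 31*s^2 + 12*s - 4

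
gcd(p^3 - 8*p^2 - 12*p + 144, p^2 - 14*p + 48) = p - 6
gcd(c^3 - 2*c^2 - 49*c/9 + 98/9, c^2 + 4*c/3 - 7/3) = c + 7/3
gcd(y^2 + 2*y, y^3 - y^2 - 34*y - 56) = y + 2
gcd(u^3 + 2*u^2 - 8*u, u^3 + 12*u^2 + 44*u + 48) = u + 4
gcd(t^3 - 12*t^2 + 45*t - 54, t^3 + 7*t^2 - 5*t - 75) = t - 3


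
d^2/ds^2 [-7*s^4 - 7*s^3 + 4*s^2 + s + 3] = -84*s^2 - 42*s + 8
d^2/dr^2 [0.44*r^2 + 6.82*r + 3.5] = 0.880000000000000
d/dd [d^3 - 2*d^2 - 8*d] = 3*d^2 - 4*d - 8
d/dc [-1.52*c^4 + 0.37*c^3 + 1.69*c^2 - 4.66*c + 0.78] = -6.08*c^3 + 1.11*c^2 + 3.38*c - 4.66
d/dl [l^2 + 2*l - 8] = 2*l + 2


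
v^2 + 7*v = v*(v + 7)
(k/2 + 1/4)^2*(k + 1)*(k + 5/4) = k^4/4 + 13*k^3/16 + 15*k^2/16 + 29*k/64 + 5/64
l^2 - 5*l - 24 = (l - 8)*(l + 3)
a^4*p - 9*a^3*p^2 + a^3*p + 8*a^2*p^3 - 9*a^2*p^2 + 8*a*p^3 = a*(a - 8*p)*(a - p)*(a*p + p)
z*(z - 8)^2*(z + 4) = z^4 - 12*z^3 + 256*z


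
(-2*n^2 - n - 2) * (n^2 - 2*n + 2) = -2*n^4 + 3*n^3 - 4*n^2 + 2*n - 4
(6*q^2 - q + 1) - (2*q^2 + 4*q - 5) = 4*q^2 - 5*q + 6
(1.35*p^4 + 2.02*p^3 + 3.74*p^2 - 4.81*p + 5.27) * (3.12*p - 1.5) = 4.212*p^5 + 4.2774*p^4 + 8.6388*p^3 - 20.6172*p^2 + 23.6574*p - 7.905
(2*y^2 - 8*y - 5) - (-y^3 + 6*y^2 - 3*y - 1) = y^3 - 4*y^2 - 5*y - 4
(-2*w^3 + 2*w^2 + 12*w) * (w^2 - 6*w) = -2*w^5 + 14*w^4 - 72*w^2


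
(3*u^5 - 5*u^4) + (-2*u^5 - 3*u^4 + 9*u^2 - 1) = u^5 - 8*u^4 + 9*u^2 - 1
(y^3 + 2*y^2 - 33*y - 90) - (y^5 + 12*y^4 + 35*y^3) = -y^5 - 12*y^4 - 34*y^3 + 2*y^2 - 33*y - 90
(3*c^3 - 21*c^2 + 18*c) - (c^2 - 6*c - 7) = 3*c^3 - 22*c^2 + 24*c + 7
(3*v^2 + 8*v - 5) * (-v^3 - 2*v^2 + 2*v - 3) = -3*v^5 - 14*v^4 - 5*v^3 + 17*v^2 - 34*v + 15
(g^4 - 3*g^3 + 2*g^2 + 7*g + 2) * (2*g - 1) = 2*g^5 - 7*g^4 + 7*g^3 + 12*g^2 - 3*g - 2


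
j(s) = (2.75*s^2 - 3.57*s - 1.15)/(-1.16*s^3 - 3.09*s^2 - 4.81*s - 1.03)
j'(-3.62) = 0.64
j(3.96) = -0.20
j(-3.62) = 1.55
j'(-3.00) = 0.92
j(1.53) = 0.01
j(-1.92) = 3.15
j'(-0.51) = -2.30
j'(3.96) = -0.01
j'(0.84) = -0.57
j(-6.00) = 0.71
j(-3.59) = 1.57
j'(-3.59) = 0.66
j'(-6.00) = 0.18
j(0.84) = 0.28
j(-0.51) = 1.79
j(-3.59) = 1.57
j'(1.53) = -0.25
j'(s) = (5.5*s - 3.57)/(-1.16*s^3 - 3.09*s^2 - 4.81*s - 1.03) + (2.75*s^2 - 3.57*s - 1.15)*(3.48*s^2 + 6.18*s + 4.81)/(-1.16*s^3 - 3.09*s^2 - 4.81*s - 1.03)^2 = (3.19*s^4 - 8.2824*s^3 - 28.2608*s^2 - 12.772*s - 1.8544)/(1.3456*s^6 + 7.1688*s^5 + 20.7073*s^4 + 32.1154*s^3 + 29.5015*s^2 + 9.9086*s + 1.0609)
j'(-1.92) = 0.81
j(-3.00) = 2.03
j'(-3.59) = 0.66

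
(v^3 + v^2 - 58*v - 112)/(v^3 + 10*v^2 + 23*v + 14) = (v - 8)/(v + 1)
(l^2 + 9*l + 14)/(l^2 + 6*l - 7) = (l + 2)/(l - 1)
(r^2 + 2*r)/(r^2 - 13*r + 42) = r*(r + 2)/(r^2 - 13*r + 42)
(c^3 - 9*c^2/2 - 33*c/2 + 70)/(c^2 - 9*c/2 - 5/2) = (2*c^2 + c - 28)/(2*c + 1)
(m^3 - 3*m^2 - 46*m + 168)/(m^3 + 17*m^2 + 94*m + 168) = (m^2 - 10*m + 24)/(m^2 + 10*m + 24)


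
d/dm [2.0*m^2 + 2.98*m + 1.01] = 4.0*m + 2.98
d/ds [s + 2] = 1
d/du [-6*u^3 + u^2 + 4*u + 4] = -18*u^2 + 2*u + 4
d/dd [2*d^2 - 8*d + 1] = 4*d - 8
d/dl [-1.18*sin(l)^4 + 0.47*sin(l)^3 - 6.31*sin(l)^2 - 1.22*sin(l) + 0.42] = (-4.72*sin(l)^3 + 1.41*sin(l)^2 - 12.62*sin(l) - 1.22)*cos(l)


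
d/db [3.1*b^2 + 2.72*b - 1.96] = 6.2*b + 2.72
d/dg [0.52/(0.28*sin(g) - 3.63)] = -0.1456*cos(g)/(0.28*sin(g) - 3.63)^2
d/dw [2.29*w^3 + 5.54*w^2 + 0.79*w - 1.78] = 6.87*w^2 + 11.08*w + 0.79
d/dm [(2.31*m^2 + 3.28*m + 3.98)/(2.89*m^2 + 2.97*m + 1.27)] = (-2.6185*m^2 - 17.137*m - 7.655)/(8.3521*m^4 + 17.1666*m^3 + 16.1615*m^2 + 7.5438*m + 1.6129)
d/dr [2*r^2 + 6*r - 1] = 4*r + 6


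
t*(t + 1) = t^2 + t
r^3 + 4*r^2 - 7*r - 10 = (r - 2)*(r + 1)*(r + 5)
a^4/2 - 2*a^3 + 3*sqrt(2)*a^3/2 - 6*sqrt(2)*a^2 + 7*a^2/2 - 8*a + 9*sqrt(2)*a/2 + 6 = (a/2 + sqrt(2))*(a - 3)*(a - 1)*(a + sqrt(2))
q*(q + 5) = q^2 + 5*q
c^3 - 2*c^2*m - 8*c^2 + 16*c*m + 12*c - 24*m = (c - 6)*(c - 2)*(c - 2*m)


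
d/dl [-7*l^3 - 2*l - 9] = -21*l^2 - 2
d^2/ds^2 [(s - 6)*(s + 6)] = 2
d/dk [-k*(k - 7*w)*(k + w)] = -3*k^2 + 12*k*w + 7*w^2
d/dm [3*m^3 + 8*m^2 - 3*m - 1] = 9*m^2 + 16*m - 3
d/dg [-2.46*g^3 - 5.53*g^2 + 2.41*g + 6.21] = -7.38*g^2 - 11.06*g + 2.41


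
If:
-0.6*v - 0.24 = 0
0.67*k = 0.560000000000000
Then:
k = 0.84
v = -0.40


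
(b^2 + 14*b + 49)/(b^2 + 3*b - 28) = (b + 7)/(b - 4)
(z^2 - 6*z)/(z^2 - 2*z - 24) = z/(z + 4)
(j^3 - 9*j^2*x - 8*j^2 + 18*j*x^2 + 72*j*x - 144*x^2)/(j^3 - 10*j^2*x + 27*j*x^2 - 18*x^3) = (8 - j)/(-j + x)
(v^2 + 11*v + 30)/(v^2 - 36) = (v + 5)/(v - 6)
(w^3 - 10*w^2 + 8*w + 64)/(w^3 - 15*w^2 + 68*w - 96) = (w + 2)/(w - 3)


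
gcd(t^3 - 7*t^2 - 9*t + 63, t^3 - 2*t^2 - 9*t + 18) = t^2 - 9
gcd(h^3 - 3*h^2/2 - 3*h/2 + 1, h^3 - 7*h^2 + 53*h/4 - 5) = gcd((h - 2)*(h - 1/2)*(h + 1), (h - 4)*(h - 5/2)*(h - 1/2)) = h - 1/2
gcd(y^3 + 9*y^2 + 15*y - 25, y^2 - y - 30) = y + 5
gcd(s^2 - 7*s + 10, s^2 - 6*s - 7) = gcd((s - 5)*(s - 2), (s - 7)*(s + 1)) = 1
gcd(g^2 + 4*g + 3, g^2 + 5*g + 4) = g + 1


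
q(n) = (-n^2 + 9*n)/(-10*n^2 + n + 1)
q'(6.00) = 0.03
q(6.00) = -0.05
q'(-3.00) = 0.10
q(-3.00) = 0.39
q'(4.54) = 0.05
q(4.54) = -0.10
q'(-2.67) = 0.12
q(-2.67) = 0.43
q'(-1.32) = 0.53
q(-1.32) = 0.77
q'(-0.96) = 1.10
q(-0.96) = 1.04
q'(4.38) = 0.05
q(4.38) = -0.11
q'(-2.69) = 0.12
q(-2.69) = 0.42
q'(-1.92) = 0.24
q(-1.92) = 0.55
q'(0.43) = 140.10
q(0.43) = -8.79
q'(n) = (9 - 2*n)/(-10*n^2 + n + 1) + (20*n - 1)*(-n^2 + 9*n)/(-10*n^2 + n + 1)^2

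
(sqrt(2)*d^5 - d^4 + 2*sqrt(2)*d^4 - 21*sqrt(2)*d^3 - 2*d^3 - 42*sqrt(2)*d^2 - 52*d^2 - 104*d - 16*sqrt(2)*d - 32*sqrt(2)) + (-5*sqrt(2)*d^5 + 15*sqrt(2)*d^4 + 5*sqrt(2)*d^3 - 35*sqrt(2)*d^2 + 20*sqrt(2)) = -4*sqrt(2)*d^5 - d^4 + 17*sqrt(2)*d^4 - 16*sqrt(2)*d^3 - 2*d^3 - 77*sqrt(2)*d^2 - 52*d^2 - 104*d - 16*sqrt(2)*d - 12*sqrt(2)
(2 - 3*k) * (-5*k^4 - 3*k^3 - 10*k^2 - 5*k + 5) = 15*k^5 - k^4 + 24*k^3 - 5*k^2 - 25*k + 10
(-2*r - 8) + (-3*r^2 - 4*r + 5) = -3*r^2 - 6*r - 3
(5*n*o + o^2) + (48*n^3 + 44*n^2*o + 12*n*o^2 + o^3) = 48*n^3 + 44*n^2*o + 12*n*o^2 + 5*n*o + o^3 + o^2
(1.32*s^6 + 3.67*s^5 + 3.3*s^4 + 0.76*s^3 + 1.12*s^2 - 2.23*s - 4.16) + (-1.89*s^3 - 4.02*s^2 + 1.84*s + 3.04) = 1.32*s^6 + 3.67*s^5 + 3.3*s^4 - 1.13*s^3 - 2.9*s^2 - 0.39*s - 1.12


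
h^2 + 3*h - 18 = (h - 3)*(h + 6)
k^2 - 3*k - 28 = (k - 7)*(k + 4)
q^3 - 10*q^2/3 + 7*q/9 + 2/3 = (q - 3)*(q - 2/3)*(q + 1/3)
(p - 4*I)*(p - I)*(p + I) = p^3 - 4*I*p^2 + p - 4*I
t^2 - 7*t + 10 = (t - 5)*(t - 2)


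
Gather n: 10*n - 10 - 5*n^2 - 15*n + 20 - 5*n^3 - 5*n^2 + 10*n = -5*n^3 - 10*n^2 + 5*n + 10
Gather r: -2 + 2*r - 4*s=2*r - 4*s - 2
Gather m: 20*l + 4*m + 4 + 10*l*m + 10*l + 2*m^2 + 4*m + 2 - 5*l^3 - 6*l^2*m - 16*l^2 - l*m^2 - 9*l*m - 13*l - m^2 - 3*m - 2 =-5*l^3 - 16*l^2 + 17*l + m^2*(1 - l) + m*(-6*l^2 + l + 5) + 4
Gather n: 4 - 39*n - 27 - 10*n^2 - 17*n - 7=-10*n^2 - 56*n - 30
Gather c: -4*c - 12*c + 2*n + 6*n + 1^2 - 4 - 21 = -16*c + 8*n - 24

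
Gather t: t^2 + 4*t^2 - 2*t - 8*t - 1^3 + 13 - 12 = 5*t^2 - 10*t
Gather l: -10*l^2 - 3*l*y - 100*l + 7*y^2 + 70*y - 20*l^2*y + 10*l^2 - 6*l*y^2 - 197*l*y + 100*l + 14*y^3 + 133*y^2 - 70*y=-20*l^2*y + l*(-6*y^2 - 200*y) + 14*y^3 + 140*y^2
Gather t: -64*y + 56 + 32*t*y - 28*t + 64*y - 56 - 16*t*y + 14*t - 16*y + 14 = t*(16*y - 14) - 16*y + 14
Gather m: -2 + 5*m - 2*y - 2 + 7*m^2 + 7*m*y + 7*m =7*m^2 + m*(7*y + 12) - 2*y - 4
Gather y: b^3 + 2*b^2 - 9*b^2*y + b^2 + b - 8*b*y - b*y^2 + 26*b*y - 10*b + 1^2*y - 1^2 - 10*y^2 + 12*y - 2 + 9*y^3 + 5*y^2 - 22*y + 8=b^3 + 3*b^2 - 9*b + 9*y^3 + y^2*(-b - 5) + y*(-9*b^2 + 18*b - 9) + 5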